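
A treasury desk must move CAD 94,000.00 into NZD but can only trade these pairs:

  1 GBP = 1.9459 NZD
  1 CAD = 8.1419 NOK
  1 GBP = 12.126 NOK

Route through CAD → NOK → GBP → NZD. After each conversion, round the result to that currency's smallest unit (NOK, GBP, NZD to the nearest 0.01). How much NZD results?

NZD 122,816.45

CAD 94,000.00 × 8.1419 = NOK 765,338.60
NOK 765,338.60 ÷ 12.126 = GBP 63,115.50
GBP 63,115.50 × 1.9459 = NZD 122,816.45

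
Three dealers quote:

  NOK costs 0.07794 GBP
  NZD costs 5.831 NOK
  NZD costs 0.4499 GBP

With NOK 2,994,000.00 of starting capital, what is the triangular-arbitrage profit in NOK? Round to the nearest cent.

Profitable loop is NOK → GBP → NZD → NOK:
NOK 2,994,000.00 × 0.07794 = GBP 233,352.36
GBP 233,352.36 ÷ 0.4499 = NZD 518,676.06
NZD 518,676.06 × 5.831 = NOK 3,024,400.11
Profit = NOK 3,024,400.11 − NOK 2,994,000.00

Profit: NOK 30,400.11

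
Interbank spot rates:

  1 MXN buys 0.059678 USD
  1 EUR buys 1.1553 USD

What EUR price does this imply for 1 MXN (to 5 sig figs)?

MXN/EUR = 0.051656

1 MXN × 0.059678 = 0.059678 USD
0.059678 USD ÷ 1.1553 = 0.0516558 EUR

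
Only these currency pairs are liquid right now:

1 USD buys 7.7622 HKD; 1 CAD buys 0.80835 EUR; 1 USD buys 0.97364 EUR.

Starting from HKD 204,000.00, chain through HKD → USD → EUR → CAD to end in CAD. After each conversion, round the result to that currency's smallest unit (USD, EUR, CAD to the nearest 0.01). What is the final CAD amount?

CAD 31,655.15

HKD 204,000.00 ÷ 7.7622 = USD 26,281.21
USD 26,281.21 × 0.97364 = EUR 25,588.44
EUR 25,588.44 ÷ 0.80835 = CAD 31,655.15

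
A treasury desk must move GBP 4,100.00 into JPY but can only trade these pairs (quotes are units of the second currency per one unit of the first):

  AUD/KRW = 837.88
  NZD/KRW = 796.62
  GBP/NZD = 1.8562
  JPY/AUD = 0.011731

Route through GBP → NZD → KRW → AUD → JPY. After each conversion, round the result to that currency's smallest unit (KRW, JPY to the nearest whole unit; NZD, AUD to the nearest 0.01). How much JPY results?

GBP 4,100.00 × 1.8562 = NZD 7,610.42
NZD 7,610.42 × 796.62 = KRW 6,062,613
KRW 6,062,613 ÷ 837.88 = AUD 7,235.66
AUD 7,235.66 ÷ 0.011731 = JPY 616,798

JPY 616,798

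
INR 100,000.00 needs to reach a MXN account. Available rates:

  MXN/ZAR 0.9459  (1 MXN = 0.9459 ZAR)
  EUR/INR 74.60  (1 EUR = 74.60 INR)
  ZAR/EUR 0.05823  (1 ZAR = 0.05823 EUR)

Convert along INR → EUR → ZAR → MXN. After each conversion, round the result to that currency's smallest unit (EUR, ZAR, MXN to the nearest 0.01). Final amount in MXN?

INR 100,000.00 ÷ 74.60 = EUR 1,340.48
EUR 1,340.48 ÷ 0.05823 = ZAR 23,020.44
ZAR 23,020.44 ÷ 0.9459 = MXN 24,337.08

MXN 24,337.08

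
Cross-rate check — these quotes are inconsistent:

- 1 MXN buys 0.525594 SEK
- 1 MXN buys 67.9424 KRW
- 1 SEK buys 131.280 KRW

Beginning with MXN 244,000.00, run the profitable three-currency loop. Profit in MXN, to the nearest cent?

Profit: MXN 3,798.06

Profitable loop is MXN → SEK → KRW → MXN:
MXN 244,000.00 × 0.525594 = SEK 128,244.94
SEK 128,244.94 × 131.280 = KRW 16,835,995
KRW 16,835,995 ÷ 67.9424 = MXN 247,798.06
Profit = MXN 247,798.06 − MXN 244,000.00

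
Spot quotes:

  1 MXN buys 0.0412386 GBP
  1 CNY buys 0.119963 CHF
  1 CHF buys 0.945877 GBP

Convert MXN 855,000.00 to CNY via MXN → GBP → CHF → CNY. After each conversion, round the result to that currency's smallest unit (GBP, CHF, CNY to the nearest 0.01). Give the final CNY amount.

CNY 310,733.48

MXN 855,000.00 × 0.0412386 = GBP 35,259.00
GBP 35,259.00 ÷ 0.945877 = CHF 37,276.52
CHF 37,276.52 ÷ 0.119963 = CNY 310,733.48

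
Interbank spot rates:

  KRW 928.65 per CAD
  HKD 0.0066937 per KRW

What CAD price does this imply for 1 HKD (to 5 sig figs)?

HKD/CAD = 0.16087

1 HKD ÷ 0.0066937 = 149.394 KRW
149.394 KRW ÷ 928.65 = 0.160872 CAD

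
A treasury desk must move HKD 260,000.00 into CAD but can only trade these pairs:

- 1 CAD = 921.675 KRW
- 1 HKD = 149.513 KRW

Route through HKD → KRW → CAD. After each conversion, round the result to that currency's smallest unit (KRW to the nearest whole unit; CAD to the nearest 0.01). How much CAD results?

CAD 42,176.88

HKD 260,000.00 × 149.513 = KRW 38,873,380
KRW 38,873,380 ÷ 921.675 = CAD 42,176.88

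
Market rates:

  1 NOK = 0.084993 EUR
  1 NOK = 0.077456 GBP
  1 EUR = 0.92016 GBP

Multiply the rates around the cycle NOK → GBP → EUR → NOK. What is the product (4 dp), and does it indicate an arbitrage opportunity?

0.9904 (arbitrage exists)

Around NOK → GBP → EUR → NOK: 1 × 0.077456 ÷ 0.92016 ÷ 0.084993 = 0.990395
Product < 1; profitable direction is NOK → EUR → GBP → NOK.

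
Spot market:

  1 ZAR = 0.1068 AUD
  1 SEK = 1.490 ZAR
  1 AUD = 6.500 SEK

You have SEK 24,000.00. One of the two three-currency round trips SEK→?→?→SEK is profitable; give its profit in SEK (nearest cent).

Profit: SEK 824.59

Profitable loop is SEK → ZAR → AUD → SEK:
SEK 24,000.00 × 1.490 = ZAR 35,760.00
ZAR 35,760.00 × 0.1068 = AUD 3,819.17
AUD 3,819.17 × 6.500 = SEK 24,824.59
Profit = SEK 24,824.59 − SEK 24,000.00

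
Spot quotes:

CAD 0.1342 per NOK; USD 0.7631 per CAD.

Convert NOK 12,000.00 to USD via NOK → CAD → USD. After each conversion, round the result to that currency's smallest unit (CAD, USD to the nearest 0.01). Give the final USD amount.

USD 1,228.90

NOK 12,000.00 × 0.1342 = CAD 1,610.40
CAD 1,610.40 × 0.7631 = USD 1,228.90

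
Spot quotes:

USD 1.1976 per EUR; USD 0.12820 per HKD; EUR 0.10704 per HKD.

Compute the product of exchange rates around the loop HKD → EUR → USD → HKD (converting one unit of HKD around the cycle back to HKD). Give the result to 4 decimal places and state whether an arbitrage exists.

0.9999 (no arbitrage)

Around HKD → EUR → USD → HKD: 1 × 0.10704 × 1.1976 ÷ 0.12820 = 0.999931
Product ≈ 1 (deviation 0.007%, within rounding noise).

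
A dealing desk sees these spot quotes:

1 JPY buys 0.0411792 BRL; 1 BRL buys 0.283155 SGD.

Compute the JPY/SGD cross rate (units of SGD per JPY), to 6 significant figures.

1 JPY × 0.0411792 = 0.0411792 BRL
0.0411792 BRL × 0.283155 = 0.0116601 SGD

JPY/SGD = 0.0116601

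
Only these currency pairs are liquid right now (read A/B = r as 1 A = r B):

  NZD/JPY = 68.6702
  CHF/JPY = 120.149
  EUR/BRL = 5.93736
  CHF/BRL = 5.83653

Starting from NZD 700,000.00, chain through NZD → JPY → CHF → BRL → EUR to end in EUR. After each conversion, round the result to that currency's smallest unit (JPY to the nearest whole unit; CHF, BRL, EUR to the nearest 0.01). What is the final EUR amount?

EUR 393,285.13

NZD 700,000.00 × 68.6702 = JPY 48,069,140
JPY 48,069,140 ÷ 120.149 = CHF 400,079.40
CHF 400,079.40 × 5.83653 = BRL 2,335,075.42
BRL 2,335,075.42 ÷ 5.93736 = EUR 393,285.13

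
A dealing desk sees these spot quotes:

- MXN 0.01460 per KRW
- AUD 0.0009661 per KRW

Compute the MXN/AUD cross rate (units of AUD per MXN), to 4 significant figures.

MXN/AUD = 0.06617

1 MXN ÷ 0.01460 = 68.4932 KRW
68.4932 KRW × 0.0009661 = 0.0661712 AUD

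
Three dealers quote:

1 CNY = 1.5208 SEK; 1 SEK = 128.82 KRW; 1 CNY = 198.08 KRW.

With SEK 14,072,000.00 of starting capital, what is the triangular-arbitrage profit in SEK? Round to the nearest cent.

Profit: SEK 155,908.22

Profitable loop is SEK → CNY → KRW → SEK:
SEK 14,072,000.00 ÷ 1.5208 = CNY 9,253,024.72
CNY 9,253,024.72 × 198.08 = KRW 1,832,839,137
KRW 1,832,839,137 ÷ 128.82 = SEK 14,227,908.22
Profit = SEK 14,227,908.22 − SEK 14,072,000.00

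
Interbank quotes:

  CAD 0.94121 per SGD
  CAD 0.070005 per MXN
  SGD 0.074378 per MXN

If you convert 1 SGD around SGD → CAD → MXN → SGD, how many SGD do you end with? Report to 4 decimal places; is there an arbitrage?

Around SGD → CAD → MXN → SGD: 1 × 0.94121 ÷ 0.070005 × 0.074378 = 1.000005
Product ≈ 1 (deviation 0.000%, within rounding noise).

1.0000 (no arbitrage)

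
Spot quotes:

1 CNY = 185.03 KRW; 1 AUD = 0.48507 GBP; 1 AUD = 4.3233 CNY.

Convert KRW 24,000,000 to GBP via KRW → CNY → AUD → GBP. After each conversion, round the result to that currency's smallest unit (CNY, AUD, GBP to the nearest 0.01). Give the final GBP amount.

GBP 14,553.19

KRW 24,000,000 ÷ 185.03 = CNY 129,708.70
CNY 129,708.70 ÷ 4.3233 = AUD 30,002.24
AUD 30,002.24 × 0.48507 = GBP 14,553.19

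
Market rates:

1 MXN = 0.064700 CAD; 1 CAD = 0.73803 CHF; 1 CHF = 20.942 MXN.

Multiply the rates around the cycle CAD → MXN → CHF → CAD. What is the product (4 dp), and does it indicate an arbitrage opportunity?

Around CAD → MXN → CHF → CAD: 1 ÷ 0.064700 ÷ 20.942 ÷ 0.73803 = 1.000008
Product ≈ 1 (deviation 0.001%, within rounding noise).

1.0000 (no arbitrage)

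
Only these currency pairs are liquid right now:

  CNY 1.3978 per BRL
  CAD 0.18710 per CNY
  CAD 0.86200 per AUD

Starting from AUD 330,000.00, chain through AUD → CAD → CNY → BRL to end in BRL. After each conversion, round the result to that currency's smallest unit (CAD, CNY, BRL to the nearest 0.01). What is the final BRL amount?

BRL 1,087,683.10

AUD 330,000.00 × 0.86200 = CAD 284,460.00
CAD 284,460.00 ÷ 0.18710 = CNY 1,520,363.44
CNY 1,520,363.44 ÷ 1.3978 = BRL 1,087,683.10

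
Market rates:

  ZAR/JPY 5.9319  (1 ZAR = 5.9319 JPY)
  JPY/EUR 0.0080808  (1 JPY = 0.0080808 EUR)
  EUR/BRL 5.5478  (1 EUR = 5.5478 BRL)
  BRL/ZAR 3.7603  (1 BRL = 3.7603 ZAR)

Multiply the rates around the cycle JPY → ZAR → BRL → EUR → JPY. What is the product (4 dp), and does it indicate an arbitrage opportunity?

1.0000 (no arbitrage)

Around JPY → ZAR → BRL → EUR → JPY: 1 ÷ 5.9319 ÷ 3.7603 ÷ 5.5478 ÷ 0.0080808 = 1.000020
Product ≈ 1 (deviation 0.002%, within rounding noise).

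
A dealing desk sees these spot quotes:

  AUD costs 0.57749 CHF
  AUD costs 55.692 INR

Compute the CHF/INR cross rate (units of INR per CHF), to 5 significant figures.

1 CHF ÷ 0.57749 = 1.73163 AUD
1.73163 AUD × 55.692 = 96.438 INR

CHF/INR = 96.438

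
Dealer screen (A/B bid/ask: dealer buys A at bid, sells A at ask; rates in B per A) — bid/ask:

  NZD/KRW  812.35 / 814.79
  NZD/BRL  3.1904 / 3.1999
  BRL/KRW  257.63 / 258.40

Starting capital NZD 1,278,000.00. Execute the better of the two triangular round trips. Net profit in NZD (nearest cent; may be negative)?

Best loop NZD → BRL → KRW → NZD:
NZD 1,278,000.00 × 3.1904 (sell NZD at bid) = BRL 4,077,331.20
BRL 4,077,331.20 × 257.63 (sell BRL at bid) = KRW 1,050,442,837
KRW 1,050,442,837 ÷ 814.79 (buy NZD at ask) = NZD 1,289,219.11

Net profit: NZD 11,219.11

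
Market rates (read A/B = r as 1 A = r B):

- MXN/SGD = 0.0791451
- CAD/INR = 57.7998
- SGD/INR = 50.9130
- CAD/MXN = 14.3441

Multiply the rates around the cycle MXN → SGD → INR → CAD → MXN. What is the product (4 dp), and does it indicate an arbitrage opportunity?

Around MXN → SGD → INR → CAD → MXN: 1 × 0.0791451 × 50.9130 ÷ 57.7998 × 14.3441 = 0.999999
Product ≈ 1 (deviation 0.000%, within rounding noise).

1.0000 (no arbitrage)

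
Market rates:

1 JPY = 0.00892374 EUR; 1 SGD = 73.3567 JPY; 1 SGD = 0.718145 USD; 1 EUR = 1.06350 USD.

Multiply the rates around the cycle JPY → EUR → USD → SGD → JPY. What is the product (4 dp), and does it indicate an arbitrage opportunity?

Around JPY → EUR → USD → SGD → JPY: 1 × 0.00892374 × 1.06350 ÷ 0.718145 × 73.3567 = 0.969420
Product < 1; profitable direction is JPY → SGD → USD → EUR → JPY.

0.9694 (arbitrage exists)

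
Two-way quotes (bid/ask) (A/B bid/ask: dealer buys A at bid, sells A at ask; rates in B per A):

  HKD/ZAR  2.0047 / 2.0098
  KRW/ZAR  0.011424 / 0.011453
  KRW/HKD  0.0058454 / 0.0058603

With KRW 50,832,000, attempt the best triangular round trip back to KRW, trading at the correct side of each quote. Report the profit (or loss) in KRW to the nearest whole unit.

Best loop KRW → HKD → ZAR → KRW:
KRW 50,832,000 × 0.0058454 (sell KRW at bid) = HKD 297,133.37
HKD 297,133.37 × 2.0047 (sell HKD at bid) = ZAR 595,663.27
ZAR 595,663.27 ÷ 0.011453 (buy KRW at ask) = KRW 52,009,366

Net profit: KRW 1,177,366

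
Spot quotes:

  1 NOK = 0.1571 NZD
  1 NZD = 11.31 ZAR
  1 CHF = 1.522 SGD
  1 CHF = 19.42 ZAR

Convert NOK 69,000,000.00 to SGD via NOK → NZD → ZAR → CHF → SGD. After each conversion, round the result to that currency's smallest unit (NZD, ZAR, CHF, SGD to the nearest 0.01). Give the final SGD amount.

SGD 9,608,449.41

NOK 69,000,000.00 × 0.1571 = NZD 10,839,900.00
NZD 10,839,900.00 × 11.31 = ZAR 122,599,269.00
ZAR 122,599,269.00 ÷ 19.42 = CHF 6,313,041.66
CHF 6,313,041.66 × 1.522 = SGD 9,608,449.41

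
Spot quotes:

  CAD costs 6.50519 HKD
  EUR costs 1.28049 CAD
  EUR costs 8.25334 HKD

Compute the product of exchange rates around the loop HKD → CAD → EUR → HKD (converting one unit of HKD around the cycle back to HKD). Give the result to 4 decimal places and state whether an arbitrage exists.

Around HKD → CAD → EUR → HKD: 1 ÷ 6.50519 ÷ 1.28049 × 8.25334 = 0.990817
Product < 1; profitable direction is HKD → EUR → CAD → HKD.

0.9908 (arbitrage exists)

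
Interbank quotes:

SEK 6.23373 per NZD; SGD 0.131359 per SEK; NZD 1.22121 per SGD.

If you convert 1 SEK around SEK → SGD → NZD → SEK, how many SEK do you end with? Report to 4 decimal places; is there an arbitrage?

1.0000 (no arbitrage)

Around SEK → SGD → NZD → SEK: 1 × 0.131359 × 1.22121 × 6.23373 = 0.999996
Product ≈ 1 (deviation 0.000%, within rounding noise).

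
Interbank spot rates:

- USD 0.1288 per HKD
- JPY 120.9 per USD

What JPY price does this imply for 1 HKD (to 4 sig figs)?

HKD/JPY = 15.57

1 HKD × 0.1288 = 0.1288 USD
0.1288 USD × 120.9 = 15.5719 JPY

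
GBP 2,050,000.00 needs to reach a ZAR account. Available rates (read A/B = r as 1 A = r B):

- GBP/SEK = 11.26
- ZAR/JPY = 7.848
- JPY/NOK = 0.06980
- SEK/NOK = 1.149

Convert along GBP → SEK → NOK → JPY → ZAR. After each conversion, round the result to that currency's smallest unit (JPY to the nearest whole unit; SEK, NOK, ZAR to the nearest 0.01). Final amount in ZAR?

GBP 2,050,000.00 × 11.26 = SEK 23,083,000.00
SEK 23,083,000.00 × 1.149 = NOK 26,522,367.00
NOK 26,522,367.00 ÷ 0.06980 = JPY 379,976,605
JPY 379,976,605 ÷ 7.848 = ZAR 48,416,998.60

ZAR 48,416,998.60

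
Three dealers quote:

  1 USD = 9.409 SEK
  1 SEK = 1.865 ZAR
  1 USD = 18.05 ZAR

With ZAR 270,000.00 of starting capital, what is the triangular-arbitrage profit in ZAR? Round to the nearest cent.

Profit: ZAR 7,727.36

Profitable loop is ZAR → SEK → USD → ZAR:
ZAR 270,000.00 ÷ 1.865 = SEK 144,772.12
SEK 144,772.12 ÷ 9.409 = USD 15,386.56
USD 15,386.56 × 18.05 = ZAR 277,727.36
Profit = ZAR 277,727.36 − ZAR 270,000.00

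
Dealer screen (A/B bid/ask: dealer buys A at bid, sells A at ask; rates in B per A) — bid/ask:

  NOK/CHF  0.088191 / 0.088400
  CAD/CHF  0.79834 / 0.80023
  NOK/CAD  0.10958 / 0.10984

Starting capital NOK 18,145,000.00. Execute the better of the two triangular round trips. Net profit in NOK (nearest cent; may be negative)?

Best loop NOK → CHF → CAD → NOK:
NOK 18,145,000.00 × 0.088191 (sell NOK at bid) = CHF 1,600,225.70
CHF 1,600,225.70 ÷ 0.80023 (buy CAD at ask) = CAD 1,999,707.20
CAD 1,999,707.20 ÷ 0.10984 (buy NOK at ask) = NOK 18,205,637.32

Net profit: NOK 60,637.32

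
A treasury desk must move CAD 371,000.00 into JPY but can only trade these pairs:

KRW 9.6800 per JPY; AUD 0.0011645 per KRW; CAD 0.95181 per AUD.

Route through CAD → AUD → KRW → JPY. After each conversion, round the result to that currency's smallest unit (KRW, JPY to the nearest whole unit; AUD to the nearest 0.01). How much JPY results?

JPY 34,578,711

CAD 371,000.00 ÷ 0.95181 = AUD 389,783.68
AUD 389,783.68 ÷ 0.0011645 = KRW 334,721,924
KRW 334,721,924 ÷ 9.6800 = JPY 34,578,711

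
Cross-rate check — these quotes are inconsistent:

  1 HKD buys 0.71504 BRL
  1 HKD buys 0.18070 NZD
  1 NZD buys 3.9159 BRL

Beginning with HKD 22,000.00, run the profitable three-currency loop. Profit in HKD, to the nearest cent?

Profitable loop is HKD → BRL → NZD → HKD:
HKD 22,000.00 × 0.71504 = BRL 15,730.88
BRL 15,730.88 ÷ 3.9159 = NZD 4,017.18
NZD 4,017.18 ÷ 0.18070 = HKD 22,231.22
Profit = HKD 22,231.22 − HKD 22,000.00

Profit: HKD 231.22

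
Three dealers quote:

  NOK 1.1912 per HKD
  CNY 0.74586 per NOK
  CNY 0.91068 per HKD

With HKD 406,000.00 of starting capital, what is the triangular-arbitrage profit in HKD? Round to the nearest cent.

Profit: HKD 10,149.93

Profitable loop is HKD → CNY → NOK → HKD:
HKD 406,000.00 × 0.91068 = CNY 369,736.08
CNY 369,736.08 ÷ 0.74586 = NOK 495,717.80
NOK 495,717.80 ÷ 1.1912 = HKD 416,149.93
Profit = HKD 416,149.93 − HKD 406,000.00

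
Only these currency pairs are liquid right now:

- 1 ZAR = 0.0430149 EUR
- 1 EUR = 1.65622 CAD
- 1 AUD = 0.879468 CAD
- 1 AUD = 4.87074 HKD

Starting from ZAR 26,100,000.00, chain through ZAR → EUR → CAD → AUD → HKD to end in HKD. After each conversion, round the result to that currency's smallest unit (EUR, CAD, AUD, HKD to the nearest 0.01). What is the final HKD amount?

HKD 10,297,987.37

ZAR 26,100,000.00 × 0.0430149 = EUR 1,122,688.89
EUR 1,122,688.89 × 1.65622 = CAD 1,859,419.79
CAD 1,859,419.79 ÷ 0.879468 = AUD 2,114,255.20
AUD 2,114,255.20 × 4.87074 = HKD 10,297,987.37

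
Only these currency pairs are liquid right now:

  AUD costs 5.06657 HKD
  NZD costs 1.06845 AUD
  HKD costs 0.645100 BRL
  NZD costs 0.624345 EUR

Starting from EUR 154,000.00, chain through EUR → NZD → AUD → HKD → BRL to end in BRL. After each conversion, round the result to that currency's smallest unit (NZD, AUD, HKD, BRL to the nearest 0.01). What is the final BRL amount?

BRL 861,373.23

EUR 154,000.00 ÷ 0.624345 = NZD 246,658.50
NZD 246,658.50 × 1.06845 = AUD 263,542.27
AUD 263,542.27 × 5.06657 = HKD 1,335,255.36
HKD 1,335,255.36 × 0.645100 = BRL 861,373.23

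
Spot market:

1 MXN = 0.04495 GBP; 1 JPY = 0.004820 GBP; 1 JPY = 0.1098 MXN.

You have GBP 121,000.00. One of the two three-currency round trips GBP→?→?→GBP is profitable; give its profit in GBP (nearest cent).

Profit: GBP 2,899.73

Profitable loop is GBP → JPY → MXN → GBP:
GBP 121,000.00 ÷ 0.004820 = JPY 25,103,734
JPY 25,103,734 × 0.1098 = MXN 2,756,390.04
MXN 2,756,390.04 × 0.04495 = GBP 123,899.73
Profit = GBP 123,899.73 − GBP 121,000.00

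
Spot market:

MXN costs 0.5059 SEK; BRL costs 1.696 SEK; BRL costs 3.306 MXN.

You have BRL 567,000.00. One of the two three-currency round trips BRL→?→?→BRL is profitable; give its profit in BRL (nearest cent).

Profit: BRL 7,964.96

Profitable loop is BRL → SEK → MXN → BRL:
BRL 567,000.00 × 1.696 = SEK 961,632.00
SEK 961,632.00 ÷ 0.5059 = MXN 1,900,834.16
MXN 1,900,834.16 ÷ 3.306 = BRL 574,964.96
Profit = BRL 574,964.96 − BRL 567,000.00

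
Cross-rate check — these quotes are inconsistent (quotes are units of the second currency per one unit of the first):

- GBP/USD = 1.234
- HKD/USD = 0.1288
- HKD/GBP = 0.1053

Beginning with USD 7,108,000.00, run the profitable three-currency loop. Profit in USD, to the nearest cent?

Profit: USD 62,923.46

Profitable loop is USD → HKD → GBP → USD:
USD 7,108,000.00 ÷ 0.1288 = HKD 55,186,335.40
HKD 55,186,335.40 × 0.1053 = GBP 5,811,121.12
GBP 5,811,121.12 × 1.234 = USD 7,170,923.46
Profit = USD 7,170,923.46 − USD 7,108,000.00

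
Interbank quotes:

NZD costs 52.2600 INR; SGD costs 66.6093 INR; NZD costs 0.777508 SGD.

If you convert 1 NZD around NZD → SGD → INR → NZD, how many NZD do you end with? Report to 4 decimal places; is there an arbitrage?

0.9910 (arbitrage exists)

Around NZD → SGD → INR → NZD: 1 × 0.777508 × 66.6093 ÷ 52.2600 = 0.990992
Product < 1; profitable direction is NZD → INR → SGD → NZD.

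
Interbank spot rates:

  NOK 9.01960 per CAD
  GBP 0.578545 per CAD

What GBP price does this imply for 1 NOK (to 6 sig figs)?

NOK/GBP = 0.0641431

1 NOK ÷ 9.01960 = 0.11087 CAD
0.11087 CAD × 0.578545 = 0.0641431 GBP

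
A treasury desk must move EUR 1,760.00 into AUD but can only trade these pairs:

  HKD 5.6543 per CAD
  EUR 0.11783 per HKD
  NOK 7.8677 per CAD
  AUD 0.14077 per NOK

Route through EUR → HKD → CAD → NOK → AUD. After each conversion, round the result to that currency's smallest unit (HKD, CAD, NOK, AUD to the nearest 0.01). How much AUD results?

AUD 2,925.75

EUR 1,760.00 ÷ 0.11783 = HKD 14,936.77
HKD 14,936.77 ÷ 5.6543 = CAD 2,641.67
CAD 2,641.67 × 7.8677 = NOK 20,783.87
NOK 20,783.87 × 0.14077 = AUD 2,925.75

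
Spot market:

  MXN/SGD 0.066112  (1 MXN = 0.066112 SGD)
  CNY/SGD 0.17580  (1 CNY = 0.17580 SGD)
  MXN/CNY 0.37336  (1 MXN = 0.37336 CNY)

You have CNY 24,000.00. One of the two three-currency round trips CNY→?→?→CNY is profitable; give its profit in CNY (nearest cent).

Profit: CNY 173.80

Profitable loop is CNY → MXN → SGD → CNY:
CNY 24,000.00 ÷ 0.37336 = MXN 64,281.12
MXN 64,281.12 × 0.066112 = SGD 4,249.75
SGD 4,249.75 ÷ 0.17580 = CNY 24,173.80
Profit = CNY 24,173.80 − CNY 24,000.00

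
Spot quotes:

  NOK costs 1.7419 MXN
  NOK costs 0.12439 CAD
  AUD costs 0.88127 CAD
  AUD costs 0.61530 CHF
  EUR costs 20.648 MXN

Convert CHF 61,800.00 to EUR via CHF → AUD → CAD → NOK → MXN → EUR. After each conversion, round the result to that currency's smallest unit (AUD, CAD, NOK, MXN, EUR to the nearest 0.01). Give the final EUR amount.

EUR 60,030.27

CHF 61,800.00 ÷ 0.61530 = AUD 100,438.81
AUD 100,438.81 × 0.88127 = CAD 88,513.71
CAD 88,513.71 ÷ 0.12439 = NOK 711,582.20
NOK 711,582.20 × 1.7419 = MXN 1,239,505.03
MXN 1,239,505.03 ÷ 20.648 = EUR 60,030.27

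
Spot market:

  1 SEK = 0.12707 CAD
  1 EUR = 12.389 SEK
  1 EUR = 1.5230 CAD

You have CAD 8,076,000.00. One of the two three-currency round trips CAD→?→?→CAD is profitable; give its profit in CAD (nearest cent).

Profitable loop is CAD → EUR → SEK → CAD:
CAD 8,076,000.00 ÷ 1.5230 = EUR 5,302,692.06
EUR 5,302,692.06 × 12.389 = SEK 65,695,051.87
SEK 65,695,051.87 × 0.12707 = CAD 8,347,870.24
Profit = CAD 8,347,870.24 − CAD 8,076,000.00

Profit: CAD 271,870.24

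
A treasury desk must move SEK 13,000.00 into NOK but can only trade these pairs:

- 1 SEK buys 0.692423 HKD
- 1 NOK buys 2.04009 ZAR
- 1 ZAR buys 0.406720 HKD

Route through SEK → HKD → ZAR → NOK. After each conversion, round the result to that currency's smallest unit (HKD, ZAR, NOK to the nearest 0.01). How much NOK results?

NOK 10,848.51

SEK 13,000.00 × 0.692423 = HKD 9,001.50
HKD 9,001.50 ÷ 0.406720 = ZAR 22,131.93
ZAR 22,131.93 ÷ 2.04009 = NOK 10,848.51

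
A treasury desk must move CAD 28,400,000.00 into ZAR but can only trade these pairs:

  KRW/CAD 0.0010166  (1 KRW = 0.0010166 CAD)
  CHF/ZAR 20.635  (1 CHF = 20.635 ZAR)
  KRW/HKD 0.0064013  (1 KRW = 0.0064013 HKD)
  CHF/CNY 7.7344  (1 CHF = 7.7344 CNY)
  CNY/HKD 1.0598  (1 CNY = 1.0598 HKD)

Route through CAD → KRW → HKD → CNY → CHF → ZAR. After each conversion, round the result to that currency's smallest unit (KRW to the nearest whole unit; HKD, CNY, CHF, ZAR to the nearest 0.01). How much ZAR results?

CAD 28,400,000.00 ÷ 0.0010166 = KRW 27,936,258,115
KRW 27,936,258,115 × 0.0064013 = HKD 178,828,369.07
HKD 178,828,369.07 ÷ 1.0598 = CNY 168,737,845.89
CNY 168,737,845.89 ÷ 7.7344 = CHF 21,816,539.86
CHF 21,816,539.86 × 20.635 = ZAR 450,184,300.01

ZAR 450,184,300.01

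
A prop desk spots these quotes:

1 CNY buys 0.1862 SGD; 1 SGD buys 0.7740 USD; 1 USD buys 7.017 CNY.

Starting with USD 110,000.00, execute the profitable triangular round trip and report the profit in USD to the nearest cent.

Profit: USD 1,240.98

Profitable loop is USD → CNY → SGD → USD:
USD 110,000.00 × 7.017 = CNY 771,870.00
CNY 771,870.00 × 0.1862 = SGD 143,722.19
SGD 143,722.19 × 0.7740 = USD 111,240.98
Profit = USD 111,240.98 − USD 110,000.00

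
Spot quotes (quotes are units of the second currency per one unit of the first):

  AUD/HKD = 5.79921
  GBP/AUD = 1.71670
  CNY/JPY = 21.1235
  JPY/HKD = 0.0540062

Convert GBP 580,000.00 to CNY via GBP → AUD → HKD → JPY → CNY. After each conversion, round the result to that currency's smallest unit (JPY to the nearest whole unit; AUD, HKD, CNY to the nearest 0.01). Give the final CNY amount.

CNY 5,061,529.10

GBP 580,000.00 × 1.71670 = AUD 995,686.00
AUD 995,686.00 × 5.79921 = HKD 5,774,192.21
HKD 5,774,192.21 ÷ 0.0540062 = JPY 106,917,210
JPY 106,917,210 ÷ 21.1235 = CNY 5,061,529.10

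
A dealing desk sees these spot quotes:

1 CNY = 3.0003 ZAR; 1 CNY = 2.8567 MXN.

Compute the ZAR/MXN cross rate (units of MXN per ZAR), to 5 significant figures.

ZAR/MXN = 0.95214

1 ZAR ÷ 3.0003 = 0.3333 CNY
0.3333 CNY × 2.8567 = 0.952138 MXN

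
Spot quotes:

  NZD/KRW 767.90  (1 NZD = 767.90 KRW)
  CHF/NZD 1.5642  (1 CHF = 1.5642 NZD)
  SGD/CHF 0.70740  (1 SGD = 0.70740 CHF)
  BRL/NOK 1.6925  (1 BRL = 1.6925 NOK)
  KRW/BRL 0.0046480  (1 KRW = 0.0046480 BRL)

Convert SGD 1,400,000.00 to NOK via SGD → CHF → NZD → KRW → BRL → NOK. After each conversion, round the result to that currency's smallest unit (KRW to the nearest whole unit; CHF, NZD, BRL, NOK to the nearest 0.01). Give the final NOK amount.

SGD 1,400,000.00 × 0.70740 = CHF 990,360.00
CHF 990,360.00 × 1.5642 = NZD 1,549,121.11
NZD 1,549,121.11 × 767.90 = KRW 1,189,570,100
KRW 1,189,570,100 × 0.0046480 = BRL 5,529,121.82
BRL 5,529,121.82 × 1.6925 = NOK 9,358,038.68

NOK 9,358,038.68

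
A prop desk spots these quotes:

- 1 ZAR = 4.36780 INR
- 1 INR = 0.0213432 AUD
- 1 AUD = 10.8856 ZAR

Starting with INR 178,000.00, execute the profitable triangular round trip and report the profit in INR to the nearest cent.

Profitable loop is INR → AUD → ZAR → INR:
INR 178,000.00 × 0.0213432 = AUD 3,799.09
AUD 3,799.09 × 10.8856 = ZAR 41,355.37
ZAR 41,355.37 × 4.36780 = INR 180,631.98
Profit = INR 180,631.98 − INR 178,000.00

Profit: INR 2,631.98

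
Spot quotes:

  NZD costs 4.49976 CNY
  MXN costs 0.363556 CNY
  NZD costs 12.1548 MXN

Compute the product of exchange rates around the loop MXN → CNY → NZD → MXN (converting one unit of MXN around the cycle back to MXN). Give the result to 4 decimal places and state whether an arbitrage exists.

Around MXN → CNY → NZD → MXN: 1 × 0.363556 ÷ 4.49976 × 12.1548 = 0.982041
Product < 1; profitable direction is MXN → NZD → CNY → MXN.

0.9820 (arbitrage exists)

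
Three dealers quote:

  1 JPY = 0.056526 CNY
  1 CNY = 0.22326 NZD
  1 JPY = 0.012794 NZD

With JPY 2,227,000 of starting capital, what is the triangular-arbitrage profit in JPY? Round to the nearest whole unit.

Profit: JPY 30,706

Profitable loop is JPY → NZD → CNY → JPY:
JPY 2,227,000 × 0.012794 = NZD 28,492.24
NZD 28,492.24 ÷ 0.22326 = CNY 127,619.09
CNY 127,619.09 ÷ 0.056526 = JPY 2,257,706
Profit = JPY 2,257,706 − JPY 2,227,000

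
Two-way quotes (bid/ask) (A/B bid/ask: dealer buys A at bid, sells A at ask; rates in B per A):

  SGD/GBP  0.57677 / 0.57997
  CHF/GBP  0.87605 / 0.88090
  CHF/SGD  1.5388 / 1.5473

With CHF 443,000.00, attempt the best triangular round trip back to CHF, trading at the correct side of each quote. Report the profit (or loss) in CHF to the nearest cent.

Net profit: CHF 3,336.04

Best loop CHF → SGD → GBP → CHF:
CHF 443,000.00 × 1.5388 (sell CHF at bid) = SGD 681,688.40
SGD 681,688.40 × 0.57677 (sell SGD at bid) = GBP 393,177.42
GBP 393,177.42 ÷ 0.88090 (buy CHF at ask) = CHF 446,336.04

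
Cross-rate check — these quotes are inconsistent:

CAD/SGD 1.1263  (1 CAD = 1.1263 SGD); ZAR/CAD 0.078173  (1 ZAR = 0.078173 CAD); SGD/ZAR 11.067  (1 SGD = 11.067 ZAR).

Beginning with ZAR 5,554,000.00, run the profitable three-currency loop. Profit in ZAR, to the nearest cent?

Profitable loop is ZAR → SGD → CAD → ZAR:
ZAR 5,554,000.00 ÷ 11.067 = SGD 501,852.35
SGD 501,852.35 ÷ 1.1263 = CAD 445,576.09
CAD 445,576.09 ÷ 0.078173 = ZAR 5,699,871.99
Profit = ZAR 5,699,871.99 − ZAR 5,554,000.00

Profit: ZAR 145,871.99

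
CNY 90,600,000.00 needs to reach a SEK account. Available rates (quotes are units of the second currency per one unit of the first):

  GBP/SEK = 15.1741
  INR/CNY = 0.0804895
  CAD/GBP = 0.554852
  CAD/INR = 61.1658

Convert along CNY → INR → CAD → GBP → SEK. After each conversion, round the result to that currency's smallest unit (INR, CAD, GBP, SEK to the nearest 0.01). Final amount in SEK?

SEK 154,938,877.54

CNY 90,600,000.00 ÷ 0.0804895 = INR 1,125,612,657.55
INR 1,125,612,657.55 ÷ 61.1658 = CAD 18,402,647.52
CAD 18,402,647.52 × 0.554852 = GBP 10,210,745.78
GBP 10,210,745.78 × 15.1741 = SEK 154,938,877.54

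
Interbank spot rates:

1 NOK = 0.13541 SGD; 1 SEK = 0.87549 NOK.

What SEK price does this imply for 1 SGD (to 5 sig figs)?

SGD/SEK = 8.4353

1 SGD ÷ 0.13541 = 7.38498 NOK
7.38498 NOK ÷ 0.87549 = 8.43525 SEK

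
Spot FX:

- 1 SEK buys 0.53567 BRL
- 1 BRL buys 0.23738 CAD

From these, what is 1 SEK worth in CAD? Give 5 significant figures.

SEK/CAD = 0.12716

1 SEK × 0.53567 = 0.53567 BRL
0.53567 BRL × 0.23738 = 0.127157 CAD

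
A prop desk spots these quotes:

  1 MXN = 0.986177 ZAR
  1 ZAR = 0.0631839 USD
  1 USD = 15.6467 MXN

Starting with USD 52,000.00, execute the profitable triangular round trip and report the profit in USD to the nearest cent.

Profit: USD 1,335.86

Profitable loop is USD → ZAR → MXN → USD:
USD 52,000.00 ÷ 0.0631839 = ZAR 822,994.47
ZAR 822,994.47 ÷ 0.986177 = MXN 834,530.18
MXN 834,530.18 ÷ 15.6467 = USD 53,335.86
Profit = USD 53,335.86 − USD 52,000.00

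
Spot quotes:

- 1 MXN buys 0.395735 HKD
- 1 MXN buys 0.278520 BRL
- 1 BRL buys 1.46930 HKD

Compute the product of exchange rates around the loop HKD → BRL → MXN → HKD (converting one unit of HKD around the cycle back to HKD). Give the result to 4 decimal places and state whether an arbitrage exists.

Around HKD → BRL → MXN → HKD: 1 ÷ 1.46930 ÷ 0.278520 × 0.395735 = 0.967025
Product < 1; profitable direction is HKD → MXN → BRL → HKD.

0.9670 (arbitrage exists)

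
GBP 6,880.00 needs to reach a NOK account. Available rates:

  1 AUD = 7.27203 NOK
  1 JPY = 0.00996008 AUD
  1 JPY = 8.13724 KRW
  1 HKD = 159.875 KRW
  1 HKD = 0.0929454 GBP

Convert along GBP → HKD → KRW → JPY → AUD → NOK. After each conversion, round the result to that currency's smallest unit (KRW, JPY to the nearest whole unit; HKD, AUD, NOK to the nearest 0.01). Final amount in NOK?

GBP 6,880.00 ÷ 0.0929454 = HKD 74,021.95
HKD 74,021.95 × 159.875 = KRW 11,834,259
KRW 11,834,259 ÷ 8.13724 = JPY 1,454,333
JPY 1,454,333 × 0.00996008 = AUD 14,485.27
AUD 14,485.27 × 7.27203 = NOK 105,337.32

NOK 105,337.32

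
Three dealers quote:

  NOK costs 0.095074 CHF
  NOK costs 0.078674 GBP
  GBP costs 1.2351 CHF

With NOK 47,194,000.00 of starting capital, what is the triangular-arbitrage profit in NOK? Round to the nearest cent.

Profit: NOK 1,040,566.00

Profitable loop is NOK → GBP → CHF → NOK:
NOK 47,194,000.00 × 0.078674 = GBP 3,712,940.76
GBP 3,712,940.76 × 1.2351 = CHF 4,585,853.13
CHF 4,585,853.13 ÷ 0.095074 = NOK 48,234,566.00
Profit = NOK 48,234,566.00 − NOK 47,194,000.00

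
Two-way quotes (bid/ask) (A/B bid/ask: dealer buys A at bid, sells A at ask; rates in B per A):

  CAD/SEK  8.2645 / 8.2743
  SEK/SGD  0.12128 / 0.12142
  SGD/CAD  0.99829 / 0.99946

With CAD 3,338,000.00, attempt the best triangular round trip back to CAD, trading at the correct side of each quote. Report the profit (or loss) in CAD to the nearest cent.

Best loop CAD → SEK → SGD → CAD:
CAD 3,338,000.00 × 8.2645 (sell CAD at bid) = SEK 27,586,901.00
SEK 27,586,901.00 × 0.12128 (sell SEK at bid) = SGD 3,345,739.35
SGD 3,345,739.35 × 0.99829 (sell SGD at bid) = CAD 3,340,018.14

Net profit: CAD 2,018.14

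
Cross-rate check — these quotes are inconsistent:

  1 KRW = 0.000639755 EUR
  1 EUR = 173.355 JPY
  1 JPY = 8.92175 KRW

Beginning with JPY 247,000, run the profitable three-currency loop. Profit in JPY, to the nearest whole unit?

Profit: JPY 2,630

Profitable loop is JPY → EUR → KRW → JPY:
JPY 247,000 ÷ 173.355 = EUR 1,424.82
EUR 1,424.82 ÷ 0.000639755 = KRW 2,227,137
KRW 2,227,137 ÷ 8.92175 = JPY 249,630
Profit = JPY 249,630 − JPY 247,000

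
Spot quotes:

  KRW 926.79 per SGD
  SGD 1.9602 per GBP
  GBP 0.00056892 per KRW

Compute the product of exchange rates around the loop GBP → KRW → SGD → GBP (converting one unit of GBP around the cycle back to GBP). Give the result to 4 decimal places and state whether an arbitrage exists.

Around GBP → KRW → SGD → GBP: 1 ÷ 0.00056892 ÷ 926.79 ÷ 1.9602 = 0.967536
Product < 1; profitable direction is GBP → SGD → KRW → GBP.

0.9675 (arbitrage exists)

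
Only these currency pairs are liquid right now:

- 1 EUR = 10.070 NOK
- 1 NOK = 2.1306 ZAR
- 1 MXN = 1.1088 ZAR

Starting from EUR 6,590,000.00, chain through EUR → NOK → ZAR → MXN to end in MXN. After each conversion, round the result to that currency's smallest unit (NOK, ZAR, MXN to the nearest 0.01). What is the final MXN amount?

MXN 127,515,679.82

EUR 6,590,000.00 × 10.070 = NOK 66,361,300.00
NOK 66,361,300.00 × 2.1306 = ZAR 141,389,385.78
ZAR 141,389,385.78 ÷ 1.1088 = MXN 127,515,679.82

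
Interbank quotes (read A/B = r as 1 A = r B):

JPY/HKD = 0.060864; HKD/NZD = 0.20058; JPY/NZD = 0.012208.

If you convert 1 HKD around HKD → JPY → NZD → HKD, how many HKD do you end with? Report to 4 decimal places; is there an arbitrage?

1.0000 (no arbitrage)

Around HKD → JPY → NZD → HKD: 1 ÷ 0.060864 × 0.012208 ÷ 0.20058 = 0.999992
Product ≈ 1 (deviation 0.001%, within rounding noise).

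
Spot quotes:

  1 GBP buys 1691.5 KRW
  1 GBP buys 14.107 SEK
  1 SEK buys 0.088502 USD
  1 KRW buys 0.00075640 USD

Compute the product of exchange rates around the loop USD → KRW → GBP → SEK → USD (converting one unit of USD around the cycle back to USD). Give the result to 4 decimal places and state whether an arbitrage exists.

0.9758 (arbitrage exists)

Around USD → KRW → GBP → SEK → USD: 1 ÷ 0.00075640 ÷ 1691.5 × 14.107 × 0.088502 = 0.975808
Product < 1; profitable direction is USD → SEK → GBP → KRW → USD.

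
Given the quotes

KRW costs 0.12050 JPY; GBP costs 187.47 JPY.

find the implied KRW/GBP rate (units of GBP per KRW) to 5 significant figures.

1 KRW × 0.12050 = 0.1205 JPY
0.1205 JPY ÷ 187.47 = 0.00064277 GBP

KRW/GBP = 0.00064277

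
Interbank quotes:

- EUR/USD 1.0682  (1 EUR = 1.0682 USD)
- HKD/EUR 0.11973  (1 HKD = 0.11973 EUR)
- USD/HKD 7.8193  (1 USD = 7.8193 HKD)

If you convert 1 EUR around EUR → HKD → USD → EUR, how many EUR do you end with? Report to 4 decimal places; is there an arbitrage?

0.9999 (no arbitrage)

Around EUR → HKD → USD → EUR: 1 ÷ 0.11973 ÷ 7.8193 ÷ 1.0682 = 0.999946
Product ≈ 1 (deviation 0.005%, within rounding noise).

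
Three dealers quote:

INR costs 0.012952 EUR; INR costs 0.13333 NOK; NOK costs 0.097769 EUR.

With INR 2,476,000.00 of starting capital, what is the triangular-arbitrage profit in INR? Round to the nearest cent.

Profitable loop is INR → NOK → EUR → INR:
INR 2,476,000.00 × 0.13333 = NOK 330,125.08
NOK 330,125.08 × 0.097769 = EUR 32,276.00
EUR 32,276.00 ÷ 0.012952 = INR 2,491,970.27
Profit = INR 2,491,970.27 − INR 2,476,000.00

Profit: INR 15,970.27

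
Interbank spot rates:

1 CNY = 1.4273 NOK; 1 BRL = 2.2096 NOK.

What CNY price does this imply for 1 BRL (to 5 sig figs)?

1 BRL × 2.2096 = 2.2096 NOK
2.2096 NOK ÷ 1.4273 = 1.5481 CNY

BRL/CNY = 1.5481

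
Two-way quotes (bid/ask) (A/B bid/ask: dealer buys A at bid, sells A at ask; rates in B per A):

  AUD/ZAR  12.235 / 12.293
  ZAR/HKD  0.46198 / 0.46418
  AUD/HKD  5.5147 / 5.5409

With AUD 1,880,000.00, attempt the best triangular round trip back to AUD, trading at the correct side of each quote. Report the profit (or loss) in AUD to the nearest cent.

Best loop AUD → ZAR → HKD → AUD:
AUD 1,880,000.00 × 12.235 (sell AUD at bid) = ZAR 23,001,800.00
ZAR 23,001,800.00 × 0.46198 (sell ZAR at bid) = HKD 10,626,371.56
HKD 10,626,371.56 ÷ 5.5409 (buy AUD at ask) = AUD 1,917,806.05

Net profit: AUD 37,806.05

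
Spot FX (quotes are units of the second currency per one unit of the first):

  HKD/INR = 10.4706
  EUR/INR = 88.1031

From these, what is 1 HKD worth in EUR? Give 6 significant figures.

HKD/EUR = 0.118845

1 HKD × 10.4706 = 10.4706 INR
10.4706 INR ÷ 88.1031 = 0.118845 EUR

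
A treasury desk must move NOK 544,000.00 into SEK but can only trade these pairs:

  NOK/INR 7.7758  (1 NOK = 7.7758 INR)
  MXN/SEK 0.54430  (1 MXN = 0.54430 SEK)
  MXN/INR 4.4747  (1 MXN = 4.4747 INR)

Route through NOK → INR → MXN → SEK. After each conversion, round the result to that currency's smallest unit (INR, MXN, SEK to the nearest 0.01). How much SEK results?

SEK 514,539.11

NOK 544,000.00 × 7.7758 = INR 4,230,035.20
INR 4,230,035.20 ÷ 4.4747 = MXN 945,322.64
MXN 945,322.64 × 0.54430 = SEK 514,539.11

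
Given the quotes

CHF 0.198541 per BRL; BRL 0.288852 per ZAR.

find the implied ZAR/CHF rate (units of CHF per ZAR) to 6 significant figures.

ZAR/CHF = 0.0573490

1 ZAR × 0.288852 = 0.288852 BRL
0.288852 BRL × 0.198541 = 0.057349 CHF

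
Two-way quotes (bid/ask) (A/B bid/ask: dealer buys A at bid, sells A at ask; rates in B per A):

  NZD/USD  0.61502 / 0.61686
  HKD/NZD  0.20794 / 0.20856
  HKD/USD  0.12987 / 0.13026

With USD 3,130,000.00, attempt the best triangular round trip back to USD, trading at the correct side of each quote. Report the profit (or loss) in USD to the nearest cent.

Best loop USD → NZD → HKD → USD:
USD 3,130,000.00 ÷ 0.61686 (buy NZD at ask) = NZD 5,074,084.88
NZD 5,074,084.88 ÷ 0.20856 (buy HKD at ask) = HKD 24,329,137.33
HKD 24,329,137.33 × 0.12987 (sell HKD at bid) = USD 3,159,625.07

Net profit: USD 29,625.07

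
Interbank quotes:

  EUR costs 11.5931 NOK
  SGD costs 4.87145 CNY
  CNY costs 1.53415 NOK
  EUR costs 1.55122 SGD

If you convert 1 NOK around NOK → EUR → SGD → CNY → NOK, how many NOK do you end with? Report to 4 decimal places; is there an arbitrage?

1.0000 (no arbitrage)

Around NOK → EUR → SGD → CNY → NOK: 1 ÷ 11.5931 × 1.55122 × 4.87145 × 1.53415 = 1.000000
Product ≈ 1 (deviation 0.000%, within rounding noise).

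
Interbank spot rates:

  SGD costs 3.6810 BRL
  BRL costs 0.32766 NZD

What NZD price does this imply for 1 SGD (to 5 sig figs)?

SGD/NZD = 1.2061

1 SGD × 3.6810 = 3.681 BRL
3.681 BRL × 0.32766 = 1.20612 NZD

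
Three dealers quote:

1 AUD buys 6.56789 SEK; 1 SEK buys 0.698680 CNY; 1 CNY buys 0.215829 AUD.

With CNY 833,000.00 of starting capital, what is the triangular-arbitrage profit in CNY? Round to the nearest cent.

Profit: CNY 8,067.83

Profitable loop is CNY → SEK → AUD → CNY:
CNY 833,000.00 ÷ 0.698680 = SEK 1,192,248.24
SEK 1,192,248.24 ÷ 6.56789 = AUD 181,526.83
AUD 181,526.83 ÷ 0.215829 = CNY 841,067.83
Profit = CNY 841,067.83 − CNY 833,000.00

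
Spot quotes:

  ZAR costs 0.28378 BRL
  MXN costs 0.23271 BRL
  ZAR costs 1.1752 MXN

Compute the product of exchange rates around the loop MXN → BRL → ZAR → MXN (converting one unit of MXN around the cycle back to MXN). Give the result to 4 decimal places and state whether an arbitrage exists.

0.9637 (arbitrage exists)

Around MXN → BRL → ZAR → MXN: 1 × 0.23271 ÷ 0.28378 × 1.1752 = 0.963707
Product < 1; profitable direction is MXN → ZAR → BRL → MXN.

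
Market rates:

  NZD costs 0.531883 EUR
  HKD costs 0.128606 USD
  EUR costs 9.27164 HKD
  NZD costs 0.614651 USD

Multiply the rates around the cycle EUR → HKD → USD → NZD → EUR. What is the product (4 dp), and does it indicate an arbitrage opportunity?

Around EUR → HKD → USD → NZD → EUR: 1 × 9.27164 × 0.128606 ÷ 0.614651 × 0.531883 = 1.031823
Product > 1; profitable direction is EUR → HKD → USD → NZD → EUR.

1.0318 (arbitrage exists)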